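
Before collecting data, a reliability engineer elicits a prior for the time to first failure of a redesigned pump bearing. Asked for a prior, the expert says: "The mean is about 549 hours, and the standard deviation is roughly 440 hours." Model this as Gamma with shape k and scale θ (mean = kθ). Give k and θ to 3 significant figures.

For Gamma(k, scale θ): mean = kθ, variance = kθ², so CV = 1/√k.
CV = SD/mean = 440/549 = 0.8015, hence k = 1/CV² = 1.56.
Then θ = mean/k = 549/1.56 = 353.

k ≈ 1.56, θ ≈ 353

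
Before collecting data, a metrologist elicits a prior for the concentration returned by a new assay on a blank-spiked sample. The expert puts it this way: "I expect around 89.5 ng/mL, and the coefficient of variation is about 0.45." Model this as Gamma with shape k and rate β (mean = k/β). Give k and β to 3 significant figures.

k ≈ 4.94, β ≈ 0.0552

For Gamma(k, rate β): mean = k/β, variance = k/β², so CV = 1/√k.
CV = 0.45, hence k = 1/CV² = 4.94.
Then β = k/mean = 4.94/89.5 = 0.0552.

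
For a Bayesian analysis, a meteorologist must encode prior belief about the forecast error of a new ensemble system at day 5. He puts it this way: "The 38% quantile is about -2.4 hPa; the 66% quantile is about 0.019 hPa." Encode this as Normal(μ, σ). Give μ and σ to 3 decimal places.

μ = -1.371, σ = 3.369

For Normal(μ,σ), the p-quantile is μ + z_p·σ. Here z_{0.38} = -0.3055, z_{0.66} = 0.4125.
So -2.4 = μ − 0.3055σ and 0.019 = μ + 0.4125σ.
Subtracting: σ = (0.019 − -2.4)/(0.4125 − (-0.3055)) = 3.369.
Then μ = -2.4 − (-0.3055)·3.369 = -1.371.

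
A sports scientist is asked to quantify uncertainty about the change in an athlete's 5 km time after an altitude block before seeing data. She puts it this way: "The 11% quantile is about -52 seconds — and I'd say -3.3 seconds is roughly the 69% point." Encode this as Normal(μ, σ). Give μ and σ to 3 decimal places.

For Normal(μ,σ), the p-quantile is μ + z_p·σ. Here z_{0.11} = -1.227, z_{0.69} = 0.4959.
So -52 = μ − 1.227σ and -3.3 = μ + 0.4959σ.
Subtracting: σ = (-3.3 − -52)/(0.4959 − (-1.227)) = 28.275.
Then μ = -52 − (-1.227)·28.275 = -17.320.

μ = -17.320, σ = 28.275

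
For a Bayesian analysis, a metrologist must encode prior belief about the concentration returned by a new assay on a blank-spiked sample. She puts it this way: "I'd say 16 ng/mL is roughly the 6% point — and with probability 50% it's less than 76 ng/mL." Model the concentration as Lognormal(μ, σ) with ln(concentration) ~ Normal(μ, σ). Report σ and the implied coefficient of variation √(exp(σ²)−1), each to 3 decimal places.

σ ≈ 1.002, CV ≈ 1.315

If T ~ Lognormal(μ,σ) then ln T ~ Normal(μ,σ), so the p-quantile of ln T is μ + z_p·σ.
ln(16) = 2.773 and ln(76) = 4.331; z_{0.06} = -1.555, z_{0.5} = 0.
σ = (4.331 − 2.773)/(0 − (-1.555)) = 1.002.
μ = 2.773 − (-1.555)·1.002 = 4.331.
CV = √(exp(σ²)−1) = √(exp(1.0043)−1) = 1.315.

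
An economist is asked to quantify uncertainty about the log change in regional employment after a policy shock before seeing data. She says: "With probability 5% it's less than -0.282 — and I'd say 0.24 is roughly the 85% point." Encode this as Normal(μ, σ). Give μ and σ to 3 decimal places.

μ = 0.038, σ = 0.195

The p-quantile of Normal(μ,σ) is μ + z_p·σ, with z_{0.05} = -1.645 and z_{0.85} = 1.036.
Eliminate σ: μ = (z₂·x₁ − z₁·x₂)/(z₂ − z₁) = (1.036·-0.282 − (-1.645)·0.24)/2.681 = 0.038.
Then σ = (x₂ − x₁)/(z₂ − z₁) = (0.24 − -0.282)/2.681 = 0.195.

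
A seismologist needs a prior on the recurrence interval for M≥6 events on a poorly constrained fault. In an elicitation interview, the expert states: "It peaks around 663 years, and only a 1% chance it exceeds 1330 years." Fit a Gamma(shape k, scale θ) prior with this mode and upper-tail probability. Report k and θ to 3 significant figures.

Gamma(k,θ) with k>1 has mode (k−1)θ, so θ = 663/(k−1).
Need P(X < 1330) = 0.99 with θ tied to k this way. Start at k = 2, θ = 663: P(X<1330) ≈ 0.596.
Too low — raise k to concentrate. Iterating converges to k ≈ 11.1.
Then θ = 663/(11.1−1) ≈ 65.5.

k ≈ 11.1, θ ≈ 65.5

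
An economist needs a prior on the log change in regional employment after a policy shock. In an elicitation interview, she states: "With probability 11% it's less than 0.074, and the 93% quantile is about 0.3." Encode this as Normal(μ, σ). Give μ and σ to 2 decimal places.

The p-quantile of Normal(μ,σ) is μ + z_p·σ, with z_{0.11} = -1.227 and z_{0.93} = 1.476.
Eliminate σ: μ = (z₂·x₁ − z₁·x₂)/(z₂ − z₁) = (1.476·0.074 − (-1.227)·0.3)/2.702 = 0.18.
Then σ = (x₂ − x₁)/(z₂ − z₁) = (0.3 − 0.074)/2.702 = 0.08.

μ = 0.18, σ = 0.08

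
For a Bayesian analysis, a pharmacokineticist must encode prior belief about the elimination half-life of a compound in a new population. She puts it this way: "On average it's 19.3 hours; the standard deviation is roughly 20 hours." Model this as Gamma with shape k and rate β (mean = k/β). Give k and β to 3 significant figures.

k ≈ 0.931, β ≈ 0.0483

For Gamma(k, rate β): mean = k/β, variance = k/β², so CV = 1/√k.
CV = SD/mean = 20/19.3 = 1.036, hence k = 1/CV² = 0.931.
Then β = k/mean = 0.931/19.3 = 0.0483.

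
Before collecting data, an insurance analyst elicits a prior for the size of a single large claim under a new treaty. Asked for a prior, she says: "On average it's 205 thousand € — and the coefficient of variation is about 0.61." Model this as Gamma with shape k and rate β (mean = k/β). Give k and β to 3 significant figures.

For Gamma(k, rate β): mean = k/β, variance = k/β², so CV = 1/√k.
CV = 0.61, hence k = 1/CV² = 2.69.
Then β = k/mean = 2.69/205 = 0.0131.

k ≈ 2.69, β ≈ 0.0131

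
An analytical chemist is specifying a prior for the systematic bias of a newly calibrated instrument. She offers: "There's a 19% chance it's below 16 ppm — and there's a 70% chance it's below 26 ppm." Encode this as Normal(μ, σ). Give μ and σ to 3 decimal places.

For Normal(μ,σ), the p-quantile is μ + z_p·σ. Here z_{0.19} = -0.8779, z_{0.7} = 0.5244.
So 16 = μ − 0.8779σ and 26 = μ + 0.5244σ.
Subtracting: σ = (26 − 16)/(0.5244 − (-0.8779)) = 7.131.
Then μ = 16 − (-0.8779)·7.131 = 22.260.

μ = 22.260, σ = 7.131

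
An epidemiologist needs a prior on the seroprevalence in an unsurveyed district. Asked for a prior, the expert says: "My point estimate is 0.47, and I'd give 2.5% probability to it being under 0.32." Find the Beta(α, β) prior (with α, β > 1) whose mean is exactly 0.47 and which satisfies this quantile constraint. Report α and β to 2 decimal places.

α ≈ 18.93, β ≈ 21.35

With mean 0.47 fixed, write α = 0.47s, β = 0.53s where s = α+β.
Need P(θ < 0.32) = 0.025 under Beta(0.47s, 0.53s). Normal approximation: (q−m)/√(m(1−m)/s) ≈ z_{0.025} = -1.96, so s ≈ 0.47·0.53·(-1.96)²/(0.32−0.47)² = 42.5.
At s = 42.5: P(θ<0.32) ≈ 0.022. Adjusting to match 0.025 gives s ≈ 40.28.
So α = 0.47·40.28 ≈ 18.93, β = 0.53·40.28 ≈ 21.35.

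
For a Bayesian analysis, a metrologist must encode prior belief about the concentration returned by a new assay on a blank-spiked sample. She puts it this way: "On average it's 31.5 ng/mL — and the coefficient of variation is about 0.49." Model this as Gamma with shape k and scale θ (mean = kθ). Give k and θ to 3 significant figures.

For Gamma(k, scale θ): mean = kθ, variance = kθ², so CV = 1/√k.
CV = 0.49, hence k = 1/CV² = 4.16.
Then θ = mean/k = 31.5/4.16 = 7.56.

k ≈ 4.16, θ ≈ 7.56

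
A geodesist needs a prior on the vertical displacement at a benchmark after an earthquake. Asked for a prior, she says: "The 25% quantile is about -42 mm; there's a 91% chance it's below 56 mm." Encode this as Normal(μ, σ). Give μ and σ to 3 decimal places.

μ = -9.200, σ = 48.629

For Normal(μ,σ), the p-quantile is μ + z_p·σ. Here z_{0.25} = -0.6745, z_{0.91} = 1.341.
So -42 = μ − 0.6745σ and 56 = μ + 1.341σ.
Subtracting: σ = (56 − -42)/(1.341 − (-0.6745)) = 48.629.
Then μ = -42 − (-0.6745)·48.629 = -9.200.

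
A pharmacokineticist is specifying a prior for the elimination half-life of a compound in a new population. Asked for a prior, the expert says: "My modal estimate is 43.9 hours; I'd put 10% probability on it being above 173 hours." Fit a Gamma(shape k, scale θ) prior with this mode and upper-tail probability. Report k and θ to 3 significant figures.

Gamma(k,θ) with k>1 has mode (k−1)θ, so θ = 43.9/(k−1).
Need P(X < 173) = 0.9 with θ tied to k this way. Start at k = 2, θ = 43.9: P(X<173) ≈ 0.904.
Too high — lower k to spread out. Iterating converges to k ≈ 1.98.
Then θ = 43.9/(1.98−1) ≈ 44.8.

k ≈ 1.98, θ ≈ 44.8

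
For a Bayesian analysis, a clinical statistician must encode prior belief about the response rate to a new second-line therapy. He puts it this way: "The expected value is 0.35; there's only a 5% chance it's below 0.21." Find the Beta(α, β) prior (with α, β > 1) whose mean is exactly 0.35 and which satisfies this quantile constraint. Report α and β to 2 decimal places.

With mean 0.35 fixed, write α = 0.35s, β = 0.65s where s = α+β.
Need P(θ < 0.21) = 0.05 under Beta(0.35s, 0.65s). Normal approximation: (q−m)/√(m(1−m)/s) ≈ z_{0.05} = -1.64, so s ≈ 0.35·0.65·(-1.64)²/(0.21−0.35)² = 31.4.
At s = 31.4: P(θ<0.21) ≈ 0.040. Adjusting to match 0.05 gives s ≈ 27.80.
So α = 0.35·27.80 ≈ 9.73, β = 0.65·27.80 ≈ 18.07.

α ≈ 9.73, β ≈ 18.07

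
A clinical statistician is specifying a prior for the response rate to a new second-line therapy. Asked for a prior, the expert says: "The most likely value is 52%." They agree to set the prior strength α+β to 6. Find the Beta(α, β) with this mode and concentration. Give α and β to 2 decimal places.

α = 3.08, β = 2.92

For α,β > 1 the Beta mode is (α−1)/(α+β−2). With α+β = 6, the mode is (α−1)/4.
Set (α−1)/4 = 0.52 → α = 1 + 0.52·4 = 3.08.
β = 6 − α = 2.92.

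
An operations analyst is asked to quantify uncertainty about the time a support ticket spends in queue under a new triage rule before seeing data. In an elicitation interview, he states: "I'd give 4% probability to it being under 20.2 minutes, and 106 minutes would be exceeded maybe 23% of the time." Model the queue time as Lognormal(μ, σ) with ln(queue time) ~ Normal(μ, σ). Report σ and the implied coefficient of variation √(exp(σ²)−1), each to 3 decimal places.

σ ≈ 0.666, CV ≈ 0.747

If T ~ Lognormal(μ,σ) then ln T ~ Normal(μ,σ), so the p-quantile of ln T is μ + z_p·σ.
ln(20.2) = 3.006 and ln(106) = 4.663; z_{0.04} = -1.751, z_{0.77} = 0.7388.
σ = (4.663 − 3.006)/(0.7388 − (-1.751)) = 0.666.
μ = 3.006 − (-1.751)·0.666 = 4.171.
CV = √(exp(σ²)−1) = √(exp(0.4434)−1) = 0.747.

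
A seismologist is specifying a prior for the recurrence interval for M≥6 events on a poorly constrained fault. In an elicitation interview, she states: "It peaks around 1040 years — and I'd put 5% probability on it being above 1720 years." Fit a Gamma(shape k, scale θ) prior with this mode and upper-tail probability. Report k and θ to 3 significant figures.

k ≈ 12, θ ≈ 94.2

Gamma(k,θ) with k>1 has mode (k−1)θ, so θ = 1040/(k−1).
Need P(X < 1720) = 0.95 with θ tied to k this way. Start at k = 2, θ = 1040: P(X<1720) ≈ 0.492.
Too low — raise k to concentrate. Iterating converges to k ≈ 12.
Then θ = 1040/(12−1) ≈ 94.2.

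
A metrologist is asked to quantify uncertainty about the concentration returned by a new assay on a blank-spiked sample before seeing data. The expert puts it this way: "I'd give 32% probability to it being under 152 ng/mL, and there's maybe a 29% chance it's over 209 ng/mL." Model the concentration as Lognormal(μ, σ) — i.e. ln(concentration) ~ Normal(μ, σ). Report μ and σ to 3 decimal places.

If T ~ Lognormal(μ,σ) then ln T ~ Normal(μ,σ), so the p-quantile of ln T is μ + z_p·σ.
ln(152) = 5.024 and ln(209) = 5.342; z_{0.32} = -0.4677, z_{0.71} = 0.5534.
σ = (5.342 − 5.024)/(0.5534 − (-0.4677)) = 0.312.
μ = 5.024 − (-0.4677)·0.312 = 5.170.

μ ≈ 5.170, σ ≈ 0.312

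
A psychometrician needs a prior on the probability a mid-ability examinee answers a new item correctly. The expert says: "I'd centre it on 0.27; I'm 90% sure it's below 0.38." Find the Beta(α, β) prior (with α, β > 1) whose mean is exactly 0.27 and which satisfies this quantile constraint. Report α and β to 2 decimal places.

With mean 0.27 fixed, write α = 0.27s, β = 0.73s where s = α+β.
Need P(θ < 0.38) = 0.9 under Beta(0.27s, 0.73s). Normal approximation: (q−m)/√(m(1−m)/s) ≈ z_{0.9} = 1.28, so s ≈ 0.27·0.73·(1.28)²/(0.38−0.27)² = 26.8.
At s = 26.8: P(θ<0.38) ≈ 0.895. Adjusting to match 0.9 gives s ≈ 27.98.
So α = 0.27·27.98 ≈ 7.55, β = 0.73·27.98 ≈ 20.43.

α ≈ 7.55, β ≈ 20.43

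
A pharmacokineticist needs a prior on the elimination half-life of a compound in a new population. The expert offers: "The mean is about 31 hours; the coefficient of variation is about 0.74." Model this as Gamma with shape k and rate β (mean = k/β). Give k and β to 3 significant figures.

k ≈ 1.83, β ≈ 0.0589

For Gamma(k, rate β): mean = k/β, variance = k/β², so CV = 1/√k.
CV = 0.74, hence k = 1/CV² = 1.83.
Then β = k/mean = 1.83/31 = 0.0589.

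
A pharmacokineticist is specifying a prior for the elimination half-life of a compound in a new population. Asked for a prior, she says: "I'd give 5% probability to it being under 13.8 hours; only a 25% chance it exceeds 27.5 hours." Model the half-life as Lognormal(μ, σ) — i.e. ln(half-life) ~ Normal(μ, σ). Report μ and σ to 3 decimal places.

If T ~ Lognormal(μ,σ) then ln T ~ Normal(μ,σ), so the p-quantile of ln T is μ + z_p·σ.
ln(13.8) = 2.625 and ln(27.5) = 3.314; z_{0.05} = -1.645, z_{0.75} = 0.6745.
σ = (3.314 − 2.625)/(0.6745 − (-1.645)) = 0.297.
μ = 2.625 − (-1.645)·0.297 = 3.114.

μ ≈ 3.114, σ ≈ 0.297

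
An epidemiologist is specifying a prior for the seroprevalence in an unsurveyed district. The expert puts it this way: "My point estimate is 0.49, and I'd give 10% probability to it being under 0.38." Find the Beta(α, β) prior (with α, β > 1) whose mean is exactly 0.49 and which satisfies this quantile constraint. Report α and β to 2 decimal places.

α ≈ 16.42, β ≈ 17.09

With mean 0.49 fixed, write α = 0.49s, β = 0.51s where s = α+β.
Need P(θ < 0.38) = 0.1 under Beta(0.49s, 0.51s). Normal approximation: (q−m)/√(m(1−m)/s) ≈ z_{0.1} = -1.28, so s ≈ 0.49·0.51·(-1.28)²/(0.38−0.49)² = 33.9.
At s = 33.9: P(θ<0.38) ≈ 0.099. Adjusting to match 0.1 gives s ≈ 33.50.
So α = 0.49·33.50 ≈ 16.42, β = 0.51·33.50 ≈ 17.09.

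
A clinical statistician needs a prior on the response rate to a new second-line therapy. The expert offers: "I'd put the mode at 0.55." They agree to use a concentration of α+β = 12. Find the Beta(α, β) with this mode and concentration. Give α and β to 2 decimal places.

α = 6.50, β = 5.50

For α,β > 1 the Beta mode is (α−1)/(α+β−2). With α+β = 12, the mode is (α−1)/10.
Set (α−1)/10 = 0.55 → α = 1 + 0.55·10 = 6.50.
β = 12 − α = 5.50.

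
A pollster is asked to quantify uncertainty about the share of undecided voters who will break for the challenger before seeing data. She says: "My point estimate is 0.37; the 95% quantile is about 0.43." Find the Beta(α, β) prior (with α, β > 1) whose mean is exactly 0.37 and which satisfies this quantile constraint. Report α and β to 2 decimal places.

With mean 0.37 fixed, write α = 0.37s, β = 0.63s where s = α+β.
Need P(θ < 0.43) = 0.95 under Beta(0.37s, 0.63s). Normal approximation: (q−m)/√(m(1−m)/s) ≈ z_{0.95} = 1.64, so s ≈ 0.37·0.63·(1.64)²/(0.43−0.37)² = 175.2.
At s = 175.2: P(θ<0.43) ≈ 0.948. Adjusting to match 0.95 gives s ≈ 179.19.
So α = 0.37·179.19 ≈ 66.30, β = 0.63·179.19 ≈ 112.89.

α ≈ 66.30, β ≈ 112.89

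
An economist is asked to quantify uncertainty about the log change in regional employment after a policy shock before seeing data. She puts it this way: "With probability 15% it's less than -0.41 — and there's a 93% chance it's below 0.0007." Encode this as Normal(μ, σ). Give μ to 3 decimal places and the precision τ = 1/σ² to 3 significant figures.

μ = -0.241, τ = 37.4

The p-quantile of Normal(μ,σ) is μ + z_p·σ, with z_{0.15} = -1.036 and z_{0.93} = 1.476.
Eliminate σ: μ = (z₂·x₁ − z₁·x₂)/(z₂ − z₁) = (1.476·-0.41 − (-1.036)·0.0007)/2.512 = -0.241.
Then σ = (x₂ − x₁)/(z₂ − z₁) = (0.0007 − -0.41)/2.512 = 0.163.
Precision τ = 1/σ² = 1/0.1635² = 37.4.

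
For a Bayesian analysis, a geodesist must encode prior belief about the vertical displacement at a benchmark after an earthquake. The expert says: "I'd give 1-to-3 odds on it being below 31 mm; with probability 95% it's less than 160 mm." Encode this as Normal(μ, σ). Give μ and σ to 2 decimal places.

μ = 68.51, σ = 55.62

The p-quantile of Normal(μ,σ) is μ + z_p·σ, with z_{0.25} = -0.6745 and z_{0.95} = 1.645.
Eliminate σ: μ = (z₂·x₁ − z₁·x₂)/(z₂ − z₁) = (1.645·31 − (-0.6745)·160)/2.319 = 68.51.
Then σ = (x₂ − x₁)/(z₂ − z₁) = (160 − 31)/2.319 = 55.62.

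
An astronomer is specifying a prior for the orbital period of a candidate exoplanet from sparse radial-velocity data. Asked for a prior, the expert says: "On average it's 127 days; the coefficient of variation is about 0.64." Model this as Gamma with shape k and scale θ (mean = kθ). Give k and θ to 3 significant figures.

k ≈ 2.44, θ ≈ 52

For Gamma(k, scale θ): mean = kθ, variance = kθ², so CV = 1/√k.
CV = 0.64, hence k = 1/CV² = 2.44.
Then θ = mean/k = 127/2.44 = 52.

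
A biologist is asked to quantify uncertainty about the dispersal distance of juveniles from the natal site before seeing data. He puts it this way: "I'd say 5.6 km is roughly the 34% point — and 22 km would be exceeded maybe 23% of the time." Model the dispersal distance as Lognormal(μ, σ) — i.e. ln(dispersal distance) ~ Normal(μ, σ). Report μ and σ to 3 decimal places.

If T ~ Lognormal(μ,σ) then ln T ~ Normal(μ,σ), so the p-quantile of ln T is μ + z_p·σ.
ln(5.6) = 1.723 and ln(22) = 3.091; z_{0.34} = -0.4125, z_{0.77} = 0.7388.
σ = (3.091 − 1.723)/(0.7388 − (-0.4125)) = 1.188.
μ = 1.723 − (-0.4125)·1.188 = 2.213.

μ ≈ 2.213, σ ≈ 1.188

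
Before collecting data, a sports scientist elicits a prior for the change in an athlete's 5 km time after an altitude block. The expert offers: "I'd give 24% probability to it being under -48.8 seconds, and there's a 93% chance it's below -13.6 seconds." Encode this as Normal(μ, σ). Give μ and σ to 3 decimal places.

The p-quantile of Normal(μ,σ) is μ + z_p·σ, with z_{0.24} = -0.7063 and z_{0.93} = 1.476.
Eliminate σ: μ = (z₂·x₁ − z₁·x₂)/(z₂ − z₁) = (1.476·-48.8 − (-0.7063)·-13.6)/2.182 = -37.406.
Then σ = (x₂ − x₁)/(z₂ − z₁) = (-13.6 − -48.8)/2.182 = 16.131.

μ = -37.406, σ = 16.131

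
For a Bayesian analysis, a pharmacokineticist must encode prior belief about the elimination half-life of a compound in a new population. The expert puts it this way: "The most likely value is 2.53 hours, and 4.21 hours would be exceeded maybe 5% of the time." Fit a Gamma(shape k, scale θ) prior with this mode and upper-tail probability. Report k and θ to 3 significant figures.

k ≈ 11.8, θ ≈ 0.235

Gamma(k,θ) with k>1 has mode (k−1)θ, so θ = 2.53/(k−1).
Need P(X < 4.21) = 0.95 with θ tied to k this way. Start at k = 2, θ = 2.53: P(X<4.21) ≈ 0.496.
Too low — raise k to concentrate. Iterating converges to k ≈ 11.8.
Then θ = 2.53/(11.8−1) ≈ 0.235.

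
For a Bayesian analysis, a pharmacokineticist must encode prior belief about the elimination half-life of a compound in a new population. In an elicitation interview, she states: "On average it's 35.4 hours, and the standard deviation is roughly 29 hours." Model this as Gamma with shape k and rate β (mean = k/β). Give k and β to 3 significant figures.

k ≈ 1.49, β ≈ 0.0421

For Gamma(k, rate β): mean = k/β, variance = k/β², so CV = 1/√k.
CV = SD/mean = 29/35.4 = 0.8192, hence k = 1/CV² = 1.49.
Then β = k/mean = 1.49/35.4 = 0.0421.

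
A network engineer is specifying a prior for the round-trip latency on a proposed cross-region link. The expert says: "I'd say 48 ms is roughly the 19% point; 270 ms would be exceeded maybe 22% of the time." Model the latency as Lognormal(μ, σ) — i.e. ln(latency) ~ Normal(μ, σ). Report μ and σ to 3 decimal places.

If T ~ Lognormal(μ,σ) then ln T ~ Normal(μ,σ), so the p-quantile of ln T is μ + z_p·σ.
ln(48) = 3.871 and ln(270) = 5.598; z_{0.19} = -0.8779, z_{0.78} = 0.7722.
σ = (5.598 − 3.871)/(0.7722 − (-0.8779)) = 1.047.
μ = 3.871 − (-0.8779)·1.047 = 4.790.

μ ≈ 4.790, σ ≈ 1.047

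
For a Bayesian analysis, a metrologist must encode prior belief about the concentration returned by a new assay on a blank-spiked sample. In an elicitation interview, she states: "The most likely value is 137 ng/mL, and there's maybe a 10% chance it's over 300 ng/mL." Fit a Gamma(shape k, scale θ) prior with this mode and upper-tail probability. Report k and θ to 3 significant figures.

Gamma(k,θ) with k>1 has mode (k−1)θ, so θ = 137/(k−1).
Need P(X < 300) = 0.9 with θ tied to k this way. Start at k = 2, θ = 137: P(X<300) ≈ 0.643.
Too low — raise k to concentrate. Iterating converges to k ≈ 4.13.
Then θ = 137/(4.13−1) ≈ 43.8.

k ≈ 4.13, θ ≈ 43.8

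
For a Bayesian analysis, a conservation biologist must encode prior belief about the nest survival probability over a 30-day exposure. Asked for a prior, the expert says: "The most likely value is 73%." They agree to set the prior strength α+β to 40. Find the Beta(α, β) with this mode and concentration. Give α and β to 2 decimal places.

α = 28.74, β = 11.26

For α,β > 1 the Beta mode is (α−1)/(α+β−2). With α+β = 40, the mode is (α−1)/38.
Set (α−1)/38 = 0.73 → α = 1 + 0.73·38 = 28.74.
β = 40 − α = 11.26.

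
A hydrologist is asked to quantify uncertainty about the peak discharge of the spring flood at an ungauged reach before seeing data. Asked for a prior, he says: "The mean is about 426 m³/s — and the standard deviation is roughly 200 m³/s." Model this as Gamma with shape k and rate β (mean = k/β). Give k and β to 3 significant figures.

For Gamma(k, rate β): mean = k/β, variance = k/β², so CV = 1/√k.
CV = SD/mean = 200/426 = 0.4695, hence k = 1/CV² = 4.54.
Then β = k/mean = 4.54/426 = 0.0106.

k ≈ 4.54, β ≈ 0.0106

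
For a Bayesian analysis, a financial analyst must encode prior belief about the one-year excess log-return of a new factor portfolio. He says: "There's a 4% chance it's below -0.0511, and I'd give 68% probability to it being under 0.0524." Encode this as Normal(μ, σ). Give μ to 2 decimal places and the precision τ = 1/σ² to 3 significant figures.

For Normal(μ,σ), the p-quantile is μ + z_p·σ. Here z_{0.04} = -1.751, z_{0.68} = 0.4677.
So -0.0511 = μ − 1.751σ and 0.0524 = μ + 0.4677σ.
Subtracting: σ = (0.0524 − -0.0511)/(0.4677 − (-1.751)) = 0.05.
Then μ = -0.0511 − (-1.751)·0.05 = 0.03.
Precision τ = 1/σ² = 1/0.04666² = 459.

μ = 0.03, τ = 459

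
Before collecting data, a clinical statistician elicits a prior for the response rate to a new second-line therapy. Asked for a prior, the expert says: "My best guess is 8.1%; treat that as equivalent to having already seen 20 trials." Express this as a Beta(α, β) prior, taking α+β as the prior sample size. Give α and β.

α = 1.62, β = 18.38

Under the effective-sample-size interpretation, Beta(α, β) has prior mean α/(α+β) and prior sample size α+β.
So α+β = 20 and α/(α+β) = 0.081, giving α = 0.081·20 = 1.62 and β = 20 − 1.62 = 18.38.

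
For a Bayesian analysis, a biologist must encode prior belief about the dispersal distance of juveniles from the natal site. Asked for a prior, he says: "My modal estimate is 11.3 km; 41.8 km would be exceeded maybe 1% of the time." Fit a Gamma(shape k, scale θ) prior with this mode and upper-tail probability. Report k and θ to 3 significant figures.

k ≈ 3.5, θ ≈ 4.53

Gamma(k,θ) with k>1 has mode (k−1)θ, so θ = 11.3/(k−1).
Need P(X < 41.8) = 0.99 with θ tied to k this way. Start at k = 2, θ = 11.3: P(X<41.8) ≈ 0.884.
Too low — raise k to concentrate. Iterating converges to k ≈ 3.5.
Then θ = 11.3/(3.5−1) ≈ 4.53.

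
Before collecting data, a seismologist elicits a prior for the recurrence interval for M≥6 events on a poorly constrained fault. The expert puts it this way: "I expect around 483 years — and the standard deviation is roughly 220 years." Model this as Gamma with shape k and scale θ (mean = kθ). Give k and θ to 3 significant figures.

For Gamma(k, scale θ): mean = kθ, variance = kθ², so CV = 1/√k.
CV = SD/mean = 220/483 = 0.4555, hence k = 1/CV² = 4.82.
Then θ = mean/k = 483/4.82 = 100.

k ≈ 4.82, θ ≈ 100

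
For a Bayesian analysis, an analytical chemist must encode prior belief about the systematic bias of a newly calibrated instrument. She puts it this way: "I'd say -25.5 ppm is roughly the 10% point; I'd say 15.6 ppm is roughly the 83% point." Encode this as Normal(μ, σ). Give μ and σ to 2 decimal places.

μ = -1.94, σ = 18.38

The p-quantile of Normal(μ,σ) is μ + z_p·σ, with z_{0.1} = -1.282 and z_{0.83} = 0.9542.
Eliminate σ: μ = (z₂·x₁ − z₁·x₂)/(z₂ − z₁) = (0.9542·-25.5 − (-1.282)·15.6)/2.236 = -1.94.
Then σ = (x₂ − x₁)/(z₂ − z₁) = (15.6 − -25.5)/2.236 = 18.38.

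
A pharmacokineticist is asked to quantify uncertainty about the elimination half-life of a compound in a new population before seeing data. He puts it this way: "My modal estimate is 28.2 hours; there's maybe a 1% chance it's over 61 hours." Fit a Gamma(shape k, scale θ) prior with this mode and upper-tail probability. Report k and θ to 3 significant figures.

Gamma(k,θ) with k>1 has mode (k−1)θ, so θ = 28.2/(k−1).
Need P(X < 61) = 0.99 with θ tied to k this way. Start at k = 2, θ = 28.2: P(X<61) ≈ 0.636.
Too low — raise k to concentrate. Iterating converges to k ≈ 9.13.
Then θ = 28.2/(9.13−1) ≈ 3.47.

k ≈ 9.13, θ ≈ 3.47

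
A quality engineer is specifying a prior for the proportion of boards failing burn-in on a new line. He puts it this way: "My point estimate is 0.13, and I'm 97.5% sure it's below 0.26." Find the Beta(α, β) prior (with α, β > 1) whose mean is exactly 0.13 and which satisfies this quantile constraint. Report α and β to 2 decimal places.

With mean 0.13 fixed, write α = 0.13s, β = 0.87s where s = α+β.
Need P(θ < 0.26) = 0.975 under Beta(0.13s, 0.87s). Normal approximation: (q−m)/√(m(1−m)/s) ≈ z_{0.975} = 1.96, so s ≈ 0.13·0.87·(1.96)²/(0.26−0.13)² = 25.7.
At s = 25.7: P(θ<0.26) ≈ 0.959. Adjusting to match 0.975 gives s ≈ 33.91.
So α = 0.13·33.91 ≈ 4.41, β = 0.87·33.91 ≈ 29.50.

α ≈ 4.41, β ≈ 29.50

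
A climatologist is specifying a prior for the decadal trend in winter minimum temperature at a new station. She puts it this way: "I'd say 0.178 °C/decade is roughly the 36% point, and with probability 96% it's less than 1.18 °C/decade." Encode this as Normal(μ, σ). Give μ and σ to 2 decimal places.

For Normal(μ,σ), the p-quantile is μ + z_p·σ. Here z_{0.36} = -0.3585, z_{0.96} = 1.751.
So 0.178 = μ − 0.3585σ and 1.18 = μ + 1.751σ.
Subtracting: σ = (1.18 − 0.178)/(1.751 − (-0.3585)) = 0.48.
Then μ = 0.178 − (-0.3585)·0.48 = 0.35.

μ = 0.35, σ = 0.48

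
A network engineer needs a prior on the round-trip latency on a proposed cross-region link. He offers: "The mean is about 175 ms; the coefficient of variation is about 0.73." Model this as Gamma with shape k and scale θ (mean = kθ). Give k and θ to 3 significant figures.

For Gamma(k, scale θ): mean = kθ, variance = kθ², so CV = 1/√k.
CV = 0.73, hence k = 1/CV² = 1.88.
Then θ = mean/k = 175/1.88 = 93.3.

k ≈ 1.88, θ ≈ 93.3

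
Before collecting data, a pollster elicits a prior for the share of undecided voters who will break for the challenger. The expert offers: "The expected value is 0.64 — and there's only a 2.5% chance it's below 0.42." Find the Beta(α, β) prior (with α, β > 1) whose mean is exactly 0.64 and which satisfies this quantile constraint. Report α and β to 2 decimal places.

α ≈ 12.32, β ≈ 6.93

With mean 0.64 fixed, write α = 0.64s, β = 0.36s where s = α+β.
Need P(θ < 0.42) = 0.025 under Beta(0.64s, 0.36s). Normal approximation: (q−m)/√(m(1−m)/s) ≈ z_{0.025} = -1.96, so s ≈ 0.64·0.36·(-1.96)²/(0.42−0.64)² = 18.3.
At s = 18.3: P(θ<0.42) ≈ 0.028. Adjusting to match 0.025 gives s ≈ 19.25.
So α = 0.64·19.25 ≈ 12.32, β = 0.36·19.25 ≈ 6.93.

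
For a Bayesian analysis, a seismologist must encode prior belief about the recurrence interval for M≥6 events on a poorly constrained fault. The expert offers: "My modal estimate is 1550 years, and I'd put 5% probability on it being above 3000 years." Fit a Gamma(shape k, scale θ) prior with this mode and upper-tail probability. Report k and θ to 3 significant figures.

Gamma(k,θ) with k>1 has mode (k−1)θ, so θ = 1550/(k−1).
Need P(X < 3000) = 0.95 with θ tied to k this way. Start at k = 2, θ = 1550: P(X<3000) ≈ 0.576.
Too low — raise k to concentrate. Iterating converges to k ≈ 7.37.
Then θ = 1550/(7.37−1) ≈ 243.

k ≈ 7.37, θ ≈ 243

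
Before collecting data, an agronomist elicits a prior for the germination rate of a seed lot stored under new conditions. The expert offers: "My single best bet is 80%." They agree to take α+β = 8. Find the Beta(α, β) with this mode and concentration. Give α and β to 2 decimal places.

α = 5.80, β = 2.20

For α,β > 1 the Beta mode is (α−1)/(α+β−2). With α+β = 8, the mode is (α−1)/6.
Set (α−1)/6 = 0.8 → α = 1 + 0.8·6 = 5.80.
β = 8 − α = 2.20.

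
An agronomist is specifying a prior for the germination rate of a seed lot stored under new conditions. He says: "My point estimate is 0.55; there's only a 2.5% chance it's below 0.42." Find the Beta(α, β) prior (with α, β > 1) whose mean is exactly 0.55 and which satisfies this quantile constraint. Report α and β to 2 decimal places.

With mean 0.55 fixed, write α = 0.55s, β = 0.45s where s = α+β.
Need P(θ < 0.42) = 0.025 under Beta(0.55s, 0.45s). Normal approximation: (q−m)/√(m(1−m)/s) ≈ z_{0.025} = -1.96, so s ≈ 0.55·0.45·(-1.96)²/(0.42−0.55)² = 56.3.
At s = 56.3: P(θ<0.42) ≈ 0.025. Adjusting to match 0.025 gives s ≈ 56.29.
So α = 0.55·56.29 ≈ 30.96, β = 0.45·56.29 ≈ 25.33.

α ≈ 30.96, β ≈ 25.33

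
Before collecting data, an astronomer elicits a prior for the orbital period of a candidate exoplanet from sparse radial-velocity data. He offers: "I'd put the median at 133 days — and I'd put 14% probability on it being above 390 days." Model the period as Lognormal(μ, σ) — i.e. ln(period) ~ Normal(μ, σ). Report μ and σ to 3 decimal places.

μ ≈ 4.890, σ ≈ 0.996

If T ~ Lognormal(μ,σ) then ln T ~ Normal(μ,σ), so the p-quantile of ln T is μ + z_p·σ.
ln(133) = 4.89 and ln(390) = 5.966; z_{0.5} = 0, z_{0.86} = 1.08.
σ = (5.966 − 4.89)/(1.08 − (0)) = 0.996.
μ = 4.89 − (0)·0.996 = 4.890.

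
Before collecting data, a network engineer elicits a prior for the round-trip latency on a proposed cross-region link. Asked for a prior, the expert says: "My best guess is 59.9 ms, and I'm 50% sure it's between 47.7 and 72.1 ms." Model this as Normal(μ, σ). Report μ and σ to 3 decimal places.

μ = 59.900, σ = 18.088

A symmetric 50% interval runs μ ± z·σ with z = 0.6745.
Half-width = 12.2, so σ = 12.2/0.6745 = 18.088.
μ is the stated best guess, 59.900.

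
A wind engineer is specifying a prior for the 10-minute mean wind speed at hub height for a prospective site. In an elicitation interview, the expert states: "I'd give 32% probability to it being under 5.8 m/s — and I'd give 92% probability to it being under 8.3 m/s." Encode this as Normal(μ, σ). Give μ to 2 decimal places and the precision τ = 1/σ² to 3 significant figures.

For Normal(μ,σ), the p-quantile is μ + z_p·σ. Here z_{0.32} = -0.4677, z_{0.92} = 1.405.
So 5.8 = μ − 0.4677σ and 8.3 = μ + 1.405σ.
Subtracting: σ = (8.3 − 5.8)/(1.405 − (-0.4677)) = 1.33.
Then μ = 5.8 − (-0.4677)·1.33 = 6.42.
Precision τ = 1/σ² = 1/1.335² = 0.561.

μ = 6.42, τ = 0.561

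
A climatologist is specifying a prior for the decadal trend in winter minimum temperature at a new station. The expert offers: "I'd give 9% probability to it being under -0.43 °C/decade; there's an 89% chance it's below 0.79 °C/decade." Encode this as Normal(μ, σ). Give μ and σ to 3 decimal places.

For Normal(μ,σ), the p-quantile is μ + z_p·σ. Here z_{0.09} = -1.341, z_{0.89} = 1.227.
So -0.43 = μ − 1.341σ and 0.79 = μ + 1.227σ.
Subtracting: σ = (0.79 − -0.43)/(1.227 − (-1.341)) = 0.475.
Then μ = -0.43 − (-1.341)·0.475 = 0.207.

μ = 0.207, σ = 0.475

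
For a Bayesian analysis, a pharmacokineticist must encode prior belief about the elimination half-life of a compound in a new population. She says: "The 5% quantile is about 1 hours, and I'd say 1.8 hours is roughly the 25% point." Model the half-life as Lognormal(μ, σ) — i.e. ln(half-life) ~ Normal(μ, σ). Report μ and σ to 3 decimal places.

If T ~ Lognormal(μ,σ) then ln T ~ Normal(μ,σ), so the p-quantile of ln T is μ + z_p·σ.
ln(1) = 0 and ln(1.8) = 0.5878; z_{0.05} = -1.645, z_{0.25} = -0.6745.
σ = (0.5878 − 0)/(-0.6745 − (-1.645)) = 0.606.
μ = 0 − (-1.645)·0.606 = 0.996.

μ ≈ 0.996, σ ≈ 0.606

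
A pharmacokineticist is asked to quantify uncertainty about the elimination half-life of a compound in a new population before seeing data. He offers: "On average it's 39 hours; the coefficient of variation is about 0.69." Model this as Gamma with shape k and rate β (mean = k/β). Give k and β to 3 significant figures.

k ≈ 2.1, β ≈ 0.0539

For Gamma(k, rate β): mean = k/β, variance = k/β², so CV = 1/√k.
CV = 0.69, hence k = 1/CV² = 2.1.
Then β = k/mean = 2.1/39 = 0.0539.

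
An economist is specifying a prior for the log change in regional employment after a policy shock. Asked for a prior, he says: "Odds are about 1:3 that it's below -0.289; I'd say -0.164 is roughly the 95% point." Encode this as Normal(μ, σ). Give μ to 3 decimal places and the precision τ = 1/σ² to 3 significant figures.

For Normal(μ,σ), the p-quantile is μ + z_p·σ. Here z_{0.25} = -0.6745, z_{0.95} = 1.645.
So -0.289 = μ − 0.6745σ and -0.164 = μ + 1.645σ.
Subtracting: σ = (-0.164 − -0.289)/(1.645 − (-0.6745)) = 0.054.
Then μ = -0.289 − (-0.6745)·0.054 = -0.253.
Precision τ = 1/σ² = 1/0.05389² = 344.

μ = -0.253, τ = 344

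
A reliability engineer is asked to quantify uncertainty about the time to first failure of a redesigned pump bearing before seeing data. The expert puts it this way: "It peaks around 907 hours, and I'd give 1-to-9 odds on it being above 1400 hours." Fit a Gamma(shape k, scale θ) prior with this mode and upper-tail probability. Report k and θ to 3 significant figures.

k ≈ 10.9, θ ≈ 91.5

Gamma(k,θ) with k>1 has mode (k−1)θ, so θ = 907/(k−1).
Need P(X < 1400) = 0.9 with θ tied to k this way. Start at k = 2, θ = 907: P(X<1400) ≈ 0.457.
Too low — raise k to concentrate. Iterating converges to k ≈ 10.9.
Then θ = 907/(10.9−1) ≈ 91.5.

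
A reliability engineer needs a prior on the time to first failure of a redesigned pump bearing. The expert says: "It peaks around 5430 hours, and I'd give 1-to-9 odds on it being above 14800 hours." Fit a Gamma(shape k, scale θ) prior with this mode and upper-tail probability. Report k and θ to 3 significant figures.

Gamma(k,θ) with k>1 has mode (k−1)θ, so θ = 5430/(k−1).
Need P(X < 14800) = 0.9 with θ tied to k this way. Start at k = 2, θ = 5430: P(X<14800) ≈ 0.756.
Too low — raise k to concentrate. Iterating converges to k ≈ 2.9.
Then θ = 5430/(2.9−1) ≈ 2850.

k ≈ 2.9, θ ≈ 2850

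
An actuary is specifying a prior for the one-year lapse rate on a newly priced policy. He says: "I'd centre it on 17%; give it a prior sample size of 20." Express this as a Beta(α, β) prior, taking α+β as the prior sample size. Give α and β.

α = 3.4, β = 16.6

Under the effective-sample-size interpretation, Beta(α, β) has prior mean α/(α+β) and prior sample size α+β.
So α+β = 20 and α/(α+β) = 0.17, giving α = 0.17·20 = 3.4 and β = 20 − 3.4 = 16.6.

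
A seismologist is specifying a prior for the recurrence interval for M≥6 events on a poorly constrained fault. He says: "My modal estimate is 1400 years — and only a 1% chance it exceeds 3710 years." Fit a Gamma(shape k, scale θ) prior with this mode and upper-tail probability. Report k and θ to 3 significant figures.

k ≈ 5.88, θ ≈ 287

Gamma(k,θ) with k>1 has mode (k−1)θ, so θ = 1400/(k−1).
Need P(X < 3710) = 0.99 with θ tied to k this way. Start at k = 2, θ = 1400: P(X<3710) ≈ 0.742.
Too low — raise k to concentrate. Iterating converges to k ≈ 5.88.
Then θ = 1400/(5.88−1) ≈ 287.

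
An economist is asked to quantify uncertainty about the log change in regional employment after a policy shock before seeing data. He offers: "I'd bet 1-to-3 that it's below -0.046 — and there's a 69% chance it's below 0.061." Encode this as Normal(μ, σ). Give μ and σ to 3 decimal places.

For Normal(μ,σ), the p-quantile is μ + z_p·σ. Here z_{0.25} = -0.6745, z_{0.69} = 0.4959.
So -0.046 = μ − 0.6745σ and 0.061 = μ + 0.4959σ.
Subtracting: σ = (0.061 − -0.046)/(0.4959 − (-0.6745)) = 0.091.
Then μ = -0.046 − (-0.6745)·0.091 = 0.016.

μ = 0.016, σ = 0.091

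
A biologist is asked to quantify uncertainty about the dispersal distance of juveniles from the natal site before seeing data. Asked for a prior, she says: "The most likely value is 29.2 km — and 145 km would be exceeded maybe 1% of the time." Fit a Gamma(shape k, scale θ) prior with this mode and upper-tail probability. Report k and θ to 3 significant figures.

k ≈ 2.53, θ ≈ 19.1

Gamma(k,θ) with k>1 has mode (k−1)θ, so θ = 29.2/(k−1).
Need P(X < 145) = 0.99 with θ tied to k this way. Start at k = 2, θ = 29.2: P(X<145) ≈ 0.958.
Too low — raise k to concentrate. Iterating converges to k ≈ 2.53.
Then θ = 29.2/(2.53−1) ≈ 19.1.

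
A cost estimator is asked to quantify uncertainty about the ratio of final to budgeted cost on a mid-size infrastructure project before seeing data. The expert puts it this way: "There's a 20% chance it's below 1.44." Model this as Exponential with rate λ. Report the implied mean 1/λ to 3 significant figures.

P(T < 1.44) = 1 − e^(−λ·1.44) = 0.2, so λ = −ln(1−0.2)/1.44 = −ln(0.8)/1.44 = 0.155.
Mean = 1/λ = 6.45.

mean ≈ 6.45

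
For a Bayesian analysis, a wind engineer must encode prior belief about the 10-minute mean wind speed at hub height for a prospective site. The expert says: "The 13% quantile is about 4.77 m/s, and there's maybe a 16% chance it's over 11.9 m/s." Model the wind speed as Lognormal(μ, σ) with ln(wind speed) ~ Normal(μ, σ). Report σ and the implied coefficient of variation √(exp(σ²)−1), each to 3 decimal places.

σ ≈ 0.431, CV ≈ 0.452

If T ~ Lognormal(μ,σ) then ln T ~ Normal(μ,σ), so the p-quantile of ln T is μ + z_p·σ.
ln(4.77) = 1.562 and ln(11.9) = 2.477; z_{0.13} = -1.126, z_{0.84} = 0.9945.
σ = (2.477 − 1.562)/(0.9945 − (-1.126)) = 0.431.
μ = 1.562 − (-1.126)·0.431 = 2.048.
CV = √(exp(σ²)−1) = √(exp(0.1858)−1) = 0.452.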